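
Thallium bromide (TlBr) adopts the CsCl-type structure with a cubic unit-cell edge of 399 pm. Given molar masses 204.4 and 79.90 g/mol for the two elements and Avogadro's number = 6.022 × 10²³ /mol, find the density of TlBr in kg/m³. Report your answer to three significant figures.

7430 kg/m³

The CsCl-type structure contains Z = 1 formula unit per cell; M(TlBr) = 204.4 + 79.90 = 284.3 g/mol.
a³ = (3.990 × 10^-8 cm)³ = 6.352 × 10^-23 cm³.
ρ = 1 × 284.3 / (6.022 × 10²³ × 6.352 × 10^-23) = 7.432 g/cm³ = 7430 kg/m³.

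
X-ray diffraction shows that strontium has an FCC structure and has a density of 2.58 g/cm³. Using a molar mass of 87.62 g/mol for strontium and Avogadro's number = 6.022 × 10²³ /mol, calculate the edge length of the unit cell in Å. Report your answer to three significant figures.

With Z = 4 atoms per FCC cell, a³ = Z·M/(N_A·ρ) = 4 × 87.62 / (6.022 × 10²³ × 2.580 g/cm³) = 2.256 × 10^-22 cm³.
a = (2.256 × 10^-22)^(1/3) = 6.087 × 10^-8 cm = 6.09 Å.

6.09 Å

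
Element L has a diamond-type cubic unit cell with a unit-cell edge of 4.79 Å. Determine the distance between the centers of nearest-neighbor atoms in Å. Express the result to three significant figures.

In a diamond cubic structure, nearest neighbors lie along the body diagonal with √3·a = 8r; the nearest-neighbor distance equals 2r = 0.4330·a.
d = 0.4330 × 4.79 = 2.07 Å.

2.07 Å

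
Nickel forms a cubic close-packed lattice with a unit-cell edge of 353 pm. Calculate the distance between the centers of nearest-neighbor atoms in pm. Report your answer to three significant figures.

250 pm

In an FCC structure, atoms touch along the face diagonal, so √2·a = 4r; the nearest-neighbor distance equals 2r = 0.7071·a.
d = 0.7071 × 353 = 250 pm.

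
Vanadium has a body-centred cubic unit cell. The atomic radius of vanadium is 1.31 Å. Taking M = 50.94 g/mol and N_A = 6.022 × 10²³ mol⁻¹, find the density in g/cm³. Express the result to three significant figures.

6.11 g/cm³

In a BCC lattice, atoms touch along the body diagonal, so √3·a = 4r, giving a = 3.025 Å = 3.025 × 10^-8 cm.
With Z = 2, ρ = Z·M/(N_A·a³) = 2 × 50.94 / (6.022 × 10²³ × 2.769 × 10^-23) = 6.110 g/cm³.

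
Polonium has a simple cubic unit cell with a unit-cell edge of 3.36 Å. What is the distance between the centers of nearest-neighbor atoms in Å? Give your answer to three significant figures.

In a simple cubic structure, atoms touch along the cell edge, so a = 2r; the nearest-neighbor distance equals 2r = 1.000·a.
d = 1.000 × 3.36 = 3.36 Å.

3.36 Å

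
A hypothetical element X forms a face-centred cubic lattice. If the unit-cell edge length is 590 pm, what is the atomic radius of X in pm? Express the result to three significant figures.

In an FCC lattice, atoms touch along the face diagonal, so √2·a = 4r.
r = √2·a/4 = 1.4142 × 590 / 4 = 209 pm.

209 pm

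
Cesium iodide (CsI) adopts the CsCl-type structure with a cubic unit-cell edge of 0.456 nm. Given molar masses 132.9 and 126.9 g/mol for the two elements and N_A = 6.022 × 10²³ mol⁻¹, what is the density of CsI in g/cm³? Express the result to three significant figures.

The CsCl-type structure contains Z = 1 formula unit per cell; M(CsI) = 132.9 + 126.9 = 259.8 g/mol.
a³ = (4.560 × 10^-8 cm)³ = 9.482 × 10^-23 cm³.
ρ = 1 × 259.8 / (6.022 × 10²³ × 9.482 × 10^-23) = 4.550 g/cm³.

4.55 g/cm³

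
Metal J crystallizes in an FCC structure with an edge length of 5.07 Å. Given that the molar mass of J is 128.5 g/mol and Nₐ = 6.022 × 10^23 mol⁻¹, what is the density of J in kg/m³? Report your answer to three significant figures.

An FCC unit cell contains Z = 4 atoms.
Cell volume: a³ = (5.07 Å)³ = (5.070 × 10^-8 cm)³ = 1.303 × 10^-22 cm³.
ρ = Z·M/(N_A·a³) = 4 × 128.5 / (6.022 × 10²³ × 1.303 × 10^-22) = 6.549 g/cm³ = 6550 kg/m³.

6550 kg/m³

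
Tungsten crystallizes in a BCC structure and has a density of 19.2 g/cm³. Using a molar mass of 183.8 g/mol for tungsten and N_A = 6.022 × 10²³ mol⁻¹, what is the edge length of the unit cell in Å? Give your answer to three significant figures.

3.17 Å

With Z = 2 atoms per BCC cell, a³ = Z·M/(N_A·ρ) = 2 × 183.8 / (6.022 × 10²³ × 19.20 g/cm³) = 3.179 × 10^-23 cm³.
a = (3.179 × 10^-23)^(1/3) = 3.168 × 10^-8 cm = 3.17 Å.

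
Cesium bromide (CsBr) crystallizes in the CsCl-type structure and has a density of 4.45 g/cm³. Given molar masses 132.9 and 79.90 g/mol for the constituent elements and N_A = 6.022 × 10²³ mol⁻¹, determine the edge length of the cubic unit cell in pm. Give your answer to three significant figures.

430 pm

M(CsBr) = 212.8 g/mol; Z = 1 formula unit per cell.
a³ = Z·M/(N_A·ρ) = 1 × 212.8 / (6.022 × 10²³ × 4.45) = 7.941 × 10^-23 cm³, so a = 4.298 × 10^-8 cm = 430 pm.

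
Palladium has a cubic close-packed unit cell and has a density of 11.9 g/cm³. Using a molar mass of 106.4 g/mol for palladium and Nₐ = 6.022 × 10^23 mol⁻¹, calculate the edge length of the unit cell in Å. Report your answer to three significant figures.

3.90 Å

With Z = 4 atoms per FCC cell, a³ = Z·M/(N_A·ρ) = 4 × 106.4 / (6.022 × 10²³ × 11.90 g/cm³) = 5.939 × 10^-23 cm³.
a = (5.939 × 10^-23)^(1/3) = 3.902 × 10^-8 cm = 3.90 Å.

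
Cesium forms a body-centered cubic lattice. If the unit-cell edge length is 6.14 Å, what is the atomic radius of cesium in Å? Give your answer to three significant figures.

2.66 Å

In a BCC lattice, atoms touch along the body diagonal, so √3·a = 4r.
r = √3·a/4 = 1.7321 × 6.14 / 4 = 2.66 Å.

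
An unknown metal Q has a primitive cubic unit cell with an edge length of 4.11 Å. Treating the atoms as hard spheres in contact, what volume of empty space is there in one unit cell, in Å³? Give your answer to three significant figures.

In a simple cubic lattice atoms touch along the cell edge, so a = 2r, so r = 0.5000a = 2.055 Å.
V_cell = a³ = 69.43 Å³; V_atoms = 1 × (4/3)πr³ = 36.35 Å³.
Empty space = 69.43 − 36.35 = 33.1 Å³.

33.1 Å³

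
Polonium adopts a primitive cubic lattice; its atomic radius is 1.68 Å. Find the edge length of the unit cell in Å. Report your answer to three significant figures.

3.36 Å

In a simple cubic lattice, atoms touch along the cell edge, so a = 2r.
a = 2r = 2 × 1.68 = 3.36 Å.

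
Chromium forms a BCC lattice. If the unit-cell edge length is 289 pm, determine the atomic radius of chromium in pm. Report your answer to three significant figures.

In a BCC lattice, atoms touch along the body diagonal, so √3·a = 4r.
r = √3·a/4 = 1.7321 × 289 / 4 = 125 pm.

125 pm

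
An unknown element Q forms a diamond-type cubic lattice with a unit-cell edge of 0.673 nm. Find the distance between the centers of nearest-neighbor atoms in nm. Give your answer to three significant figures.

0.291 nm

In a diamond cubic structure, nearest neighbors lie along the body diagonal with √3·a = 8r; the nearest-neighbor distance equals 2r = 0.4330·a.
d = 0.4330 × 0.673 = 0.291 nm.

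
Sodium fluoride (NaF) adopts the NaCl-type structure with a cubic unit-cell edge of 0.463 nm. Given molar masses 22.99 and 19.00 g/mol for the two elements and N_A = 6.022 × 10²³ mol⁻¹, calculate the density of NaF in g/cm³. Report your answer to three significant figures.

2.81 g/cm³

The NaCl-type structure contains Z = 4 formula units per cell; M(NaF) = 22.99 + 19.00 = 41.99 g/mol.
a³ = (4.630 × 10^-8 cm)³ = 9.925 × 10^-23 cm³.
ρ = 4 × 41.99 / (6.022 × 10²³ × 9.925 × 10^-23) = 2.810 g/cm³.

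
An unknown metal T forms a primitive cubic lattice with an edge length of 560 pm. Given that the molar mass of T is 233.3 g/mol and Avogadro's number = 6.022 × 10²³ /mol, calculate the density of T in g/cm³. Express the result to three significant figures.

A simple cubic unit cell contains Z = 1 atom.
Cell volume: a³ = (560 pm)³ = (5.600 × 10^-8 cm)³ = 1.756 × 10^-22 cm³.
ρ = Z·M/(N_A·a³) = 1 × 233.3 / (6.022 × 10²³ × 1.756 × 10^-22) = 2.206 g/cm³.

2.21 g/cm³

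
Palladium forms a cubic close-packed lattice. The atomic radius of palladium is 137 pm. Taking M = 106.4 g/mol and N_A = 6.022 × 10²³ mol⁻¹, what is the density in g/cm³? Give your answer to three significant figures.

12.1 g/cm³

In an FCC lattice, atoms touch along the face diagonal, so √2·a = 4r, giving a = 387.5 pm = 3.875 × 10^-8 cm.
With Z = 4, ρ = Z·M/(N_A·a³) = 4 × 106.4 / (6.022 × 10²³ × 5.818 × 10^-23) = 12.15 g/cm³.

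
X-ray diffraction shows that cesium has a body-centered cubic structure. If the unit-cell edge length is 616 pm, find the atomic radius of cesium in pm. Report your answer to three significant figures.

In a BCC lattice, atoms touch along the body diagonal, so √3·a = 4r.
r = √3·a/4 = 1.7321 × 616 / 4 = 267 pm.

267 pm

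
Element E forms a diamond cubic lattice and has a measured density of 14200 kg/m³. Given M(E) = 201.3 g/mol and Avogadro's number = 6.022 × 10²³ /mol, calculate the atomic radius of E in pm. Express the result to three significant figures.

124 pm

For a diamond cubic cell (Z = 8), a³ = Z·M/(N_A·ρ) = 8 × 201.3 / (6.022 × 10²³ × 14.20) = 1.883 × 10^-22 cm³, so a = 5.732 × 10^-8 cm = 573.2 pm.
Nearest neighbors lie along the body diagonal with √3·a = 8r, so r = 0.2165 × a = 124 pm.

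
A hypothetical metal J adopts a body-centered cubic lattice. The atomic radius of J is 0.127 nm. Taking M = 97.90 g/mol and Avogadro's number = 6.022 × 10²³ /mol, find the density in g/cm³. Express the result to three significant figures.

In a BCC lattice, atoms touch along the body diagonal, so √3·a = 4r, giving a = 0.2933 nm = 2.933 × 10^-8 cm.
With Z = 2, ρ = Z·M/(N_A·a³) = 2 × 97.90 / (6.022 × 10²³ × 2.523 × 10^-23) = 12.89 g/cm³.

12.9 g/cm³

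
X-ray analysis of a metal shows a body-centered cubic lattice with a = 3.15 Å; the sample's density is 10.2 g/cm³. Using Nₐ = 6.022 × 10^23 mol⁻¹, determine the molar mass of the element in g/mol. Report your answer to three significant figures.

96.0 g/mol

A BCC cell has Z = 2 atoms; a = 3.150 × 10^-8 cm.
M = ρ·N_A·a³/Z = 10.2 × 6.022 × 10²³ × 3.126 × 10^-23 / 2 = 96.0 g/mol.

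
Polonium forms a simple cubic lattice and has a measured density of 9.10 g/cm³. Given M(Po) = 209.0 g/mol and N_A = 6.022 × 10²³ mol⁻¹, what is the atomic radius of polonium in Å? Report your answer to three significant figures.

1.68 Å

For a simple cubic cell (Z = 1), a³ = Z·M/(N_A·ρ) = 1 × 209.0 / (6.022 × 10²³ × 9.100) = 3.814 × 10^-23 cm³, so a = 3.366 × 10^-8 cm = 3.366 Å.
Atoms touch along the cell edge, so a = 2r, so r = 0.5000 × a = 1.68 Å.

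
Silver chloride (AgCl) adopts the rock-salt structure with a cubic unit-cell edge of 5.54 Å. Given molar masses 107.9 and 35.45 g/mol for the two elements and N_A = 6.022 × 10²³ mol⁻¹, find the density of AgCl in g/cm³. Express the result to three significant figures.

5.60 g/cm³

The rock-salt structure contains Z = 4 formula units per cell; M(AgCl) = 107.9 + 35.45 = 143.35 g/mol.
a³ = (5.540 × 10^-8 cm)³ = 1.700 × 10^-22 cm³.
ρ = 4 × 143.35 / (6.022 × 10²³ × 1.700 × 10^-22) = 5.600 g/cm³.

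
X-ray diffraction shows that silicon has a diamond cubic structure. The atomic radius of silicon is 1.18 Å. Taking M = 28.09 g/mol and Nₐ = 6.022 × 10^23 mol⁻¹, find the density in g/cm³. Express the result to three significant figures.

In a diamond cubic lattice, nearest neighbors lie along the body diagonal with √3·a = 8r, giving a = 5.450 Å = 5.450 × 10^-8 cm.
With Z = 8, ρ = Z·M/(N_A·a³) = 8 × 28.09 / (6.022 × 10²³ × 1.619 × 10^-22) = 2.305 g/cm³.

2.30 g/cm³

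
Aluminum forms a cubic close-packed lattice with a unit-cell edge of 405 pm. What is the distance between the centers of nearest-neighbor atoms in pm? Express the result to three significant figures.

In an FCC structure, atoms touch along the face diagonal, so √2·a = 4r; the nearest-neighbor distance equals 2r = 0.7071·a.
d = 0.7071 × 405 = 286 pm.

286 pm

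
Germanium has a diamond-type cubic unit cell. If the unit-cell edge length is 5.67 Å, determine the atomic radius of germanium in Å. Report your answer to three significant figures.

1.23 Å

In a diamond cubic lattice, nearest neighbors lie along the body diagonal with √3·a = 8r.
r = √3·a/8 = 1.7321 × 5.67 / 8 = 1.23 Å.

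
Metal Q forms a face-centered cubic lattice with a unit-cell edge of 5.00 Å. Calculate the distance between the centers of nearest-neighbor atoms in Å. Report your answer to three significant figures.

In an FCC structure, atoms touch along the face diagonal, so √2·a = 4r; the nearest-neighbor distance equals 2r = 0.7071·a.
d = 0.7071 × 5.00 = 3.54 Å.

3.54 Å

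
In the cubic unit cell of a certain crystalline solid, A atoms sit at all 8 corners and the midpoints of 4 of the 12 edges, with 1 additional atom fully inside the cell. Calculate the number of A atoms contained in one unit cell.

Corner atoms are shared by 8 cells (1/8 each), edge atoms by 4 (1/4 each), interior atoms are unshared.
Net atoms = 8 × 1/8 + 4 × 1/4 + 1 = 1 + 1 + 1 = 3.

3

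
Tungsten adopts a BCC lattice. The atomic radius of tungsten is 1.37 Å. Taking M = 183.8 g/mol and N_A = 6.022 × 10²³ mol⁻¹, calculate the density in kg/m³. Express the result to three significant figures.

In a BCC lattice, atoms touch along the body diagonal, so √3·a = 4r, giving a = 3.164 Å = 3.164 × 10^-8 cm.
With Z = 2, ρ = Z·M/(N_A·a³) = 2 × 183.8 / (6.022 × 10²³ × 3.167 × 10^-23) = 19.27 g/cm³ = 19300 kg/m³.

19300 kg/m³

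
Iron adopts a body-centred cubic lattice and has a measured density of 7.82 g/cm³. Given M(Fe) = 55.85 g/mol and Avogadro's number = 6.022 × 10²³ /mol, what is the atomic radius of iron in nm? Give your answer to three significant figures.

For a BCC cell (Z = 2), a³ = Z·M/(N_A·ρ) = 2 × 55.85 / (6.022 × 10²³ × 7.820) = 2.372 × 10^-23 cm³, so a = 2.873 × 10^-8 cm = 0.2873 nm.
Atoms touch along the body diagonal, so √3·a = 4r, so r = 0.4330 × a = 0.124 nm.

0.124 nm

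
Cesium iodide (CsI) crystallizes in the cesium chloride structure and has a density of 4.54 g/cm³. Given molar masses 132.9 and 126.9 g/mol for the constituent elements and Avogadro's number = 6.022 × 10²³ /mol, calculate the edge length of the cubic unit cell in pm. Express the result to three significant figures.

456 pm

M(CsI) = 259.8 g/mol; Z = 1 formula unit per cell.
a³ = Z·M/(N_A·ρ) = 1 × 259.8 / (6.022 × 10²³ × 4.54) = 9.503 × 10^-23 cm³, so a = 4.563 × 10^-8 cm = 456 pm.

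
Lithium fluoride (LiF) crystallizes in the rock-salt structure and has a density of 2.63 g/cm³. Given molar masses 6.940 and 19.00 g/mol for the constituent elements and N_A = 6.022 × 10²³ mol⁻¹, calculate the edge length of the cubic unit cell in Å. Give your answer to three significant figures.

M(LiF) = 25.94 g/mol; Z = 4 formula units per cell.
a³ = Z·M/(N_A·ρ) = 4 × 25.94 / (6.022 × 10²³ × 2.63) = 6.551 × 10^-23 cm³, so a = 4.031 × 10^-8 cm = 4.03 Å.

4.03 Å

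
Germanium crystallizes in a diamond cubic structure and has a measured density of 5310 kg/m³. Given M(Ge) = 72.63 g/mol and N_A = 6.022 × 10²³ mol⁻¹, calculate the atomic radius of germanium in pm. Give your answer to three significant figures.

For a diamond cubic cell (Z = 8), a³ = Z·M/(N_A·ρ) = 8 × 72.63 / (6.022 × 10²³ × 5.310) = 1.817 × 10^-22 cm³, so a = 5.664 × 10^-8 cm = 566.4 pm.
Nearest neighbors lie along the body diagonal with √3·a = 8r, so r = 0.2165 × a = 123 pm.

123 pm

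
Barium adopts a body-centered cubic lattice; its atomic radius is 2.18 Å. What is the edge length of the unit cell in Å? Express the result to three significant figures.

5.03 Å

In a BCC lattice, atoms touch along the body diagonal, so √3·a = 4r.
a = 4r/√3 = 4 × 2.18 / 1.7321 = 5.03 Å.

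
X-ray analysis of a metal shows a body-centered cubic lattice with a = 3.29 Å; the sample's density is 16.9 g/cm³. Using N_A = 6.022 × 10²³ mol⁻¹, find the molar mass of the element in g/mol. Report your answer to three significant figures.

A BCC cell has Z = 2 atoms; a = 3.290 × 10^-8 cm.
M = ρ·N_A·a³/Z = 16.9 × 6.022 × 10²³ × 3.561 × 10^-23 / 2 = 181 g/mol.

181 g/mol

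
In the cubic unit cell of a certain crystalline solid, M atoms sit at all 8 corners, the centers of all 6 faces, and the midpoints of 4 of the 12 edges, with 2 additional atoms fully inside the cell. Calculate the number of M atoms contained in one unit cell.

Corner atoms are shared by 8 cells (1/8 each), face atoms by 2 (1/2 each), edge atoms by 4 (1/4 each), interior atoms are unshared.
Net atoms = 8 × 1/8 + 6 × 1/2 + 4 × 1/4 + 2 = 1 + 3 + 1 + 2 = 7.

7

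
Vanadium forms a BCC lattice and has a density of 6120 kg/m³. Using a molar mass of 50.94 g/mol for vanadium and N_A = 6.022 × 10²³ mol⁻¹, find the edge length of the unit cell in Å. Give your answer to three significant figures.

With Z = 2 atoms per BCC cell, a³ = Z·M/(N_A·ρ) = 2 × 50.94 / (6.022 × 10²³ × 6.120 g/cm³) = 2.764 × 10^-23 cm³.
a = (2.764 × 10^-23)^(1/3) = 3.024 × 10^-8 cm = 3.02 Å.

3.02 Å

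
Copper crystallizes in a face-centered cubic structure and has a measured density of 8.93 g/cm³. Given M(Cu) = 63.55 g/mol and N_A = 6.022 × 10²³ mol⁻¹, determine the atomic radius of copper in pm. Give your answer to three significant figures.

128 pm

For an FCC cell (Z = 4), a³ = Z·M/(N_A·ρ) = 4 × 63.55 / (6.022 × 10²³ × 8.930) = 4.727 × 10^-23 cm³, so a = 3.616 × 10^-8 cm = 361.6 pm.
Atoms touch along the face diagonal, so √2·a = 4r, so r = 0.3536 × a = 128 pm.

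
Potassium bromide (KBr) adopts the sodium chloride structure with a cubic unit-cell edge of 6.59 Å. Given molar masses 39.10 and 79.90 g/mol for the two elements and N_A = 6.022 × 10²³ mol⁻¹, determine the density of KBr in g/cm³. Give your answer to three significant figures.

2.76 g/cm³

The sodium chloride structure contains Z = 4 formula units per cell; M(KBr) = 39.10 + 79.90 = 119.0 g/mol.
a³ = (6.590 × 10^-8 cm)³ = 2.862 × 10^-22 cm³.
ρ = 4 × 119.0 / (6.022 × 10²³ × 2.862 × 10^-22) = 2.762 g/cm³.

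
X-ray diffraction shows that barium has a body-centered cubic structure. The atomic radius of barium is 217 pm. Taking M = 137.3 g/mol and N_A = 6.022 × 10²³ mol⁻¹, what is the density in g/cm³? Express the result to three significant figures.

3.62 g/cm³

In a BCC lattice, atoms touch along the body diagonal, so √3·a = 4r, giving a = 501.1 pm = 5.011 × 10^-8 cm.
With Z = 2, ρ = Z·M/(N_A·a³) = 2 × 137.3 / (6.022 × 10²³ × 1.259 × 10^-22) = 3.623 g/cm³.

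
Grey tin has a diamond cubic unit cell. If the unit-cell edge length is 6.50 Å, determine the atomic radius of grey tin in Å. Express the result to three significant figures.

In a diamond cubic lattice, nearest neighbors lie along the body diagonal with √3·a = 8r.
r = √3·a/8 = 1.7321 × 6.50 / 8 = 1.41 Å.

1.41 Å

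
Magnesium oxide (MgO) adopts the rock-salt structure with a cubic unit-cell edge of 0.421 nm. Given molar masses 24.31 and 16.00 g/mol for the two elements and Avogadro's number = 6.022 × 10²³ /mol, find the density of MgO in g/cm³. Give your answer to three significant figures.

3.59 g/cm³

The rock-salt structure contains Z = 4 formula units per cell; M(MgO) = 24.31 + 16.00 = 40.31 g/mol.
a³ = (4.210 × 10^-8 cm)³ = 7.462 × 10^-23 cm³.
ρ = 4 × 40.31 / (6.022 × 10²³ × 7.462 × 10^-23) = 3.588 g/cm³.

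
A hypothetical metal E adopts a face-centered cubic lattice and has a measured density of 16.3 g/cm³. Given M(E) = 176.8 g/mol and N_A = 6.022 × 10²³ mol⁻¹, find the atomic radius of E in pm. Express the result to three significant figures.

147 pm

For an FCC cell (Z = 4), a³ = Z·M/(N_A·ρ) = 4 × 176.8 / (6.022 × 10²³ × 16.30) = 7.205 × 10^-23 cm³, so a = 4.161 × 10^-8 cm = 416.1 pm.
Atoms touch along the face diagonal, so √2·a = 4r, so r = 0.3536 × a = 147 pm.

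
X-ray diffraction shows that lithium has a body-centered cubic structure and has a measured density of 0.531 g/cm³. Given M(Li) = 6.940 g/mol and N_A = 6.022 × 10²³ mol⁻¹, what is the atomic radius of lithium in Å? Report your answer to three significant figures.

1.52 Å

For a BCC cell (Z = 2), a³ = Z·M/(N_A·ρ) = 2 × 6.940 / (6.022 × 10²³ × 0.5310) = 4.341 × 10^-23 cm³, so a = 3.514 × 10^-8 cm = 3.514 Å.
Atoms touch along the body diagonal, so √3·a = 4r, so r = 0.4330 × a = 1.52 Å.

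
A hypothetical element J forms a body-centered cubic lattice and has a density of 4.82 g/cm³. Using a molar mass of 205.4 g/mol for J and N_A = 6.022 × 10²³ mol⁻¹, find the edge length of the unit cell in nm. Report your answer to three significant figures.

With Z = 2 atoms per BCC cell, a³ = Z·M/(N_A·ρ) = 2 × 205.4 / (6.022 × 10²³ × 4.820 g/cm³) = 1.415 × 10^-22 cm³.
a = (1.415 × 10^-22)^(1/3) = 5.211 × 10^-8 cm = 0.521 nm.

0.521 nm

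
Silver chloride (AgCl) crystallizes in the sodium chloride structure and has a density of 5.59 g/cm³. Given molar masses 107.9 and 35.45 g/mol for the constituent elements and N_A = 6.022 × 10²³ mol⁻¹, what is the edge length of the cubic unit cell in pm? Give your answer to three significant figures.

554 pm

M(AgCl) = 143.35 g/mol; Z = 4 formula units per cell.
a³ = Z·M/(N_A·ρ) = 4 × 143.35 / (6.022 × 10²³ × 5.59) = 1.703 × 10^-22 cm³, so a = 5.543 × 10^-8 cm = 554 pm.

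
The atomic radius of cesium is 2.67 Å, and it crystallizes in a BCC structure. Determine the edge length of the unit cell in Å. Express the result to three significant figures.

In a BCC lattice, atoms touch along the body diagonal, so √3·a = 4r.
a = 4r/√3 = 4 × 2.67 / 1.7321 = 6.17 Å.

6.17 Å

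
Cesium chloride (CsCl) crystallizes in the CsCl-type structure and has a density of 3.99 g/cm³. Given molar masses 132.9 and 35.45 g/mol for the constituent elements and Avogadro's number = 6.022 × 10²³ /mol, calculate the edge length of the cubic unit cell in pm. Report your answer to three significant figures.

412 pm

M(CsCl) = 168.35 g/mol; Z = 1 formula unit per cell.
a³ = Z·M/(N_A·ρ) = 1 × 168.35 / (6.022 × 10²³ × 3.99) = 7.006 × 10^-23 cm³, so a = 4.123 × 10^-8 cm = 412 pm.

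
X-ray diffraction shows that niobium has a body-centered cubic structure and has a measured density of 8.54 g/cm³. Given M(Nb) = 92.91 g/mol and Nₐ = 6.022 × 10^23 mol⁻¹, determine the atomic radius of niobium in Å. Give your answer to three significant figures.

1.43 Å

For a BCC cell (Z = 2), a³ = Z·M/(N_A·ρ) = 2 × 92.91 / (6.022 × 10²³ × 8.540) = 3.613 × 10^-23 cm³, so a = 3.306 × 10^-8 cm = 3.306 Å.
Atoms touch along the body diagonal, so √3·a = 4r, so r = 0.4330 × a = 1.43 Å.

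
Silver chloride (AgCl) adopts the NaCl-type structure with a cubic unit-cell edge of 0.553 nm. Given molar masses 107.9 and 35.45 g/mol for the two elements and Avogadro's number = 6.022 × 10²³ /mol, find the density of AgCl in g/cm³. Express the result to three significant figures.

5.63 g/cm³

The NaCl-type structure contains Z = 4 formula units per cell; M(AgCl) = 107.9 + 35.45 = 143.35 g/mol.
a³ = (5.530 × 10^-8 cm)³ = 1.691 × 10^-22 cm³.
ρ = 4 × 143.35 / (6.022 × 10²³ × 1.691 × 10^-22) = 5.630 g/cm³.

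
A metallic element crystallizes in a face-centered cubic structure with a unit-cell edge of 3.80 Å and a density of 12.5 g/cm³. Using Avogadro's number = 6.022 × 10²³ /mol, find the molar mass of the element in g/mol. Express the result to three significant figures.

103 g/mol

An FCC cell has Z = 4 atoms; a = 3.800 × 10^-8 cm.
M = ρ·N_A·a³/Z = 12.5 × 6.022 × 10²³ × 5.487 × 10^-23 / 4 = 103 g/mol.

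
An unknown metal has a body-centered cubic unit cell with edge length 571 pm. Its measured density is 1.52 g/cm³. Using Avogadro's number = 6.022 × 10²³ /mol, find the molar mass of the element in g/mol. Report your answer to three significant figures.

85.2 g/mol

A BCC cell has Z = 2 atoms; a = 5.710 × 10^-8 cm.
M = ρ·N_A·a³/Z = 1.52 × 6.022 × 10²³ × 1.862 × 10^-22 / 2 = 85.2 g/mol.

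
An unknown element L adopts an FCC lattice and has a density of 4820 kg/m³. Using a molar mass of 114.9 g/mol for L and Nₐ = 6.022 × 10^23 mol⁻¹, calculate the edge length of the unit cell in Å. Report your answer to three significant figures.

With Z = 4 atoms per FCC cell, a³ = Z·M/(N_A·ρ) = 4 × 114.9 / (6.022 × 10²³ × 4.820 g/cm³) = 1.583 × 10^-22 cm³.
a = (1.583 × 10^-22)^(1/3) = 5.410 × 10^-8 cm = 5.41 Å.

5.41 Å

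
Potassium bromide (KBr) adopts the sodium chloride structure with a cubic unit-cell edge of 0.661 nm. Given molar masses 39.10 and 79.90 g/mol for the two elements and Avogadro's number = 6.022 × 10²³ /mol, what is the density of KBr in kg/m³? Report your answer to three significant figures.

The sodium chloride structure contains Z = 4 formula units per cell; M(KBr) = 39.10 + 79.90 = 119.0 g/mol.
a³ = (6.610 × 10^-8 cm)³ = 2.888 × 10^-22 cm³.
ρ = 4 × 119.0 / (6.022 × 10²³ × 2.888 × 10^-22) = 2.737 g/cm³ = 2740 kg/m³.

2740 kg/m³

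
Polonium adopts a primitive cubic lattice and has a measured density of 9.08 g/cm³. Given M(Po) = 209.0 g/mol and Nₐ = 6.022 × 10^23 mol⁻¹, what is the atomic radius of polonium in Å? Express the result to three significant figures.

1.68 Å

For a simple cubic cell (Z = 1), a³ = Z·M/(N_A·ρ) = 1 × 209.0 / (6.022 × 10²³ × 9.080) = 3.822 × 10^-23 cm³, so a = 3.369 × 10^-8 cm = 3.369 Å.
Atoms touch along the cell edge, so a = 2r, so r = 0.5000 × a = 1.68 Å.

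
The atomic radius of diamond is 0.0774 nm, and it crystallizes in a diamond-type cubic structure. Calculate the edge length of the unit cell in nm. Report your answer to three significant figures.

In a diamond cubic lattice, nearest neighbors lie along the body diagonal with √3·a = 8r.
a = 8r/√3 = 8 × 0.0774 / 1.7321 = 0.357 nm.

0.357 nm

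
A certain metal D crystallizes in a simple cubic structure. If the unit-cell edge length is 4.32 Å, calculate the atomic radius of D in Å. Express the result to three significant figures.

2.16 Å

In a simple cubic lattice, atoms touch along the cell edge, so a = 2r.
r = a/2 = 4.32/2 = 2.16 Å.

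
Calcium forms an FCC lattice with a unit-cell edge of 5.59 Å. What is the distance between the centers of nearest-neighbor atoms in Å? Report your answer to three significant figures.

3.95 Å

In an FCC structure, atoms touch along the face diagonal, so √2·a = 4r; the nearest-neighbor distance equals 2r = 0.7071·a.
d = 0.7071 × 5.59 = 3.95 Å.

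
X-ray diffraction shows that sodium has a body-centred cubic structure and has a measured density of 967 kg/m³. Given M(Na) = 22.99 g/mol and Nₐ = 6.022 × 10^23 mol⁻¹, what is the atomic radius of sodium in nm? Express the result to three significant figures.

For a BCC cell (Z = 2), a³ = Z·M/(N_A·ρ) = 2 × 22.99 / (6.022 × 10²³ × 0.9670) = 7.896 × 10^-23 cm³, so a = 4.290 × 10^-8 cm = 0.4290 nm.
Atoms touch along the body diagonal, so √3·a = 4r, so r = 0.4330 × a = 0.186 nm.

0.186 nm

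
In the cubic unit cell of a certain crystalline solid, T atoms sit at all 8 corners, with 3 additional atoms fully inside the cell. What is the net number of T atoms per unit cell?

4

Corner atoms are shared by 8 cells (1/8 each), interior atoms are unshared.
Net atoms = 8 × 1/8 + 3 = 1 + 3 = 4.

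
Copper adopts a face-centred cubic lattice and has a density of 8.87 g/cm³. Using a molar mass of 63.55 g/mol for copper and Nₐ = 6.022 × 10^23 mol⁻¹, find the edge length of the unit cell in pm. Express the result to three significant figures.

With Z = 4 atoms per FCC cell, a³ = Z·M/(N_A·ρ) = 4 × 63.55 / (6.022 × 10²³ × 8.870 g/cm³) = 4.759 × 10^-23 cm³.
a = (4.759 × 10^-23)^(1/3) = 3.624 × 10^-8 cm = 362 pm.

362 pm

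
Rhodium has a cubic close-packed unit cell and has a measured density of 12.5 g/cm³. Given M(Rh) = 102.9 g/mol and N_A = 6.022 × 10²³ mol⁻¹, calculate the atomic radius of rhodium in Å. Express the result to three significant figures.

1.34 Å

For an FCC cell (Z = 4), a³ = Z·M/(N_A·ρ) = 4 × 102.9 / (6.022 × 10²³ × 12.50) = 5.468 × 10^-23 cm³, so a = 3.796 × 10^-8 cm = 3.796 Å.
Atoms touch along the face diagonal, so √2·a = 4r, so r = 0.3536 × a = 1.34 Å.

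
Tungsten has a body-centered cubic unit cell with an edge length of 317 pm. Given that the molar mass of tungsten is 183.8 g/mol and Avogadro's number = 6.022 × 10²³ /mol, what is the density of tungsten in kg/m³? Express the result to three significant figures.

A BCC unit cell contains Z = 2 atoms.
Cell volume: a³ = (317 pm)³ = (3.170 × 10^-8 cm)³ = 3.186 × 10^-23 cm³.
ρ = Z·M/(N_A·a³) = 2 × 183.8 / (6.022 × 10²³ × 3.186 × 10^-23) = 19.16 g/cm³ = 19200 kg/m³.

19200 kg/m³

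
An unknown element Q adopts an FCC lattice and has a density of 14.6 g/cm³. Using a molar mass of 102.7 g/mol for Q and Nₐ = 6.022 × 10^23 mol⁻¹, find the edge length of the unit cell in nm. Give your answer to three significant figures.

With Z = 4 atoms per FCC cell, a³ = Z·M/(N_A·ρ) = 4 × 102.7 / (6.022 × 10²³ × 14.60 g/cm³) = 4.672 × 10^-23 cm³.
a = (4.672 × 10^-23)^(1/3) = 3.602 × 10^-8 cm = 0.360 nm.

0.360 nm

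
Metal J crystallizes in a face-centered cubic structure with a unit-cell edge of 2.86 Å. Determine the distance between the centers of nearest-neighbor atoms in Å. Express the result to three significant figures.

2.02 Å

In an FCC structure, atoms touch along the face diagonal, so √2·a = 4r; the nearest-neighbor distance equals 2r = 0.7071·a.
d = 0.7071 × 2.86 = 2.02 Å.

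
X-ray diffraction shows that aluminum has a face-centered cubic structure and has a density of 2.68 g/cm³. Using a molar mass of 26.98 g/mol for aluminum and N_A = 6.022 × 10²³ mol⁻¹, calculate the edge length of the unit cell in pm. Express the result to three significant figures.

With Z = 4 atoms per FCC cell, a³ = Z·M/(N_A·ρ) = 4 × 26.98 / (6.022 × 10²³ × 2.680 g/cm³) = 6.687 × 10^-23 cm³.
a = (6.687 × 10^-23)^(1/3) = 4.059 × 10^-8 cm = 406 pm.

406 pm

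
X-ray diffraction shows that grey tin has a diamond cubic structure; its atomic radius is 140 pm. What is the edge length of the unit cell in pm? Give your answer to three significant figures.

In a diamond cubic lattice, nearest neighbors lie along the body diagonal with √3·a = 8r.
a = 8r/√3 = 8 × 140 / 1.7321 = 647 pm.

647 pm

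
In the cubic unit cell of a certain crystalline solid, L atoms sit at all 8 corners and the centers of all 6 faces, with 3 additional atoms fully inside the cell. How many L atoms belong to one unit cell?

7

Corner atoms are shared by 8 cells (1/8 each), face atoms by 2 (1/2 each), interior atoms are unshared.
Net atoms = 8 × 1/8 + 6 × 1/2 + 3 = 1 + 3 + 3 = 7.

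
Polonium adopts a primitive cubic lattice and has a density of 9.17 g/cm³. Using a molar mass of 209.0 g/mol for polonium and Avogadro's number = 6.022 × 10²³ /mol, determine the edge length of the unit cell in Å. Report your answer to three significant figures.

3.36 Å

With Z = 1 atom per simple cubic cell, a³ = Z·M/(N_A·ρ) = 1 × 209.0 / (6.022 × 10²³ × 9.170 g/cm³) = 3.785 × 10^-23 cm³.
a = (3.785 × 10^-23)^(1/3) = 3.357 × 10^-8 cm = 3.36 Å.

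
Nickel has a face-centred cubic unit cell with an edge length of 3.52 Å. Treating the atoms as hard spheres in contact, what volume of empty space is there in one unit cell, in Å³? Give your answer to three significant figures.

In an FCC lattice atoms touch along the face diagonal, so √2·a = 4r, so r = 0.3536a = 1.245 Å.
V_cell = a³ = 43.61 Å³; V_atoms = 4 × (4/3)πr³ = 32.30 Å³.
Empty space = 43.61 − 32.30 = 11.3 Å³.

11.3 Å³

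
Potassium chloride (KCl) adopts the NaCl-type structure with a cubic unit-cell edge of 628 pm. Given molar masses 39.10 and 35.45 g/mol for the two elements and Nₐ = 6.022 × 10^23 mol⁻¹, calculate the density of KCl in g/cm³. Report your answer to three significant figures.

2.00 g/cm³

The NaCl-type structure contains Z = 4 formula units per cell; M(KCl) = 39.10 + 35.45 = 74.55 g/mol.
a³ = (6.280 × 10^-8 cm)³ = 2.477 × 10^-22 cm³.
ρ = 4 × 74.55 / (6.022 × 10²³ × 2.477 × 10^-22) = 1.999 g/cm³.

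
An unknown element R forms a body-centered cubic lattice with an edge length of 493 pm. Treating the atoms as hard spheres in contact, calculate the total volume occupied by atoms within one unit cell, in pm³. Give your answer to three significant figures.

In a BCC lattice atoms touch along the body diagonal, so √3·a = 4r, so r = 0.4330a = 213.5 pm.
V_atoms = Z × (4/3)πr³ = 2 × (4/3)π × (213.5)³ = 8.15 × 10^7 pm³.

8.15 × 10^7 pm³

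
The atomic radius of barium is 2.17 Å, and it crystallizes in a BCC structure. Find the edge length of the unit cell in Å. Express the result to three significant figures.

In a BCC lattice, atoms touch along the body diagonal, so √3·a = 4r.
a = 4r/√3 = 4 × 2.17 / 1.7321 = 5.01 Å.

5.01 Å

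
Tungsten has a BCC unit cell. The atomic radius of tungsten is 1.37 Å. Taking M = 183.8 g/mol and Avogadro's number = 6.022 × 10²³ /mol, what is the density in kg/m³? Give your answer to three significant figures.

In a BCC lattice, atoms touch along the body diagonal, so √3·a = 4r, giving a = 3.164 Å = 3.164 × 10^-8 cm.
With Z = 2, ρ = Z·M/(N_A·a³) = 2 × 183.8 / (6.022 × 10²³ × 3.167 × 10^-23) = 19.27 g/cm³ = 19300 kg/m³.

19300 kg/m³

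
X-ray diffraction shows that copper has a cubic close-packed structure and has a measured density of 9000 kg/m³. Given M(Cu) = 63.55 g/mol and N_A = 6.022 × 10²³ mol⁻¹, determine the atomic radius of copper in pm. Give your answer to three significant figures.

128 pm

For an FCC cell (Z = 4), a³ = Z·M/(N_A·ρ) = 4 × 63.55 / (6.022 × 10²³ × 9.000) = 4.690 × 10^-23 cm³, so a = 3.606 × 10^-8 cm = 360.6 pm.
Atoms touch along the face diagonal, so √2·a = 4r, so r = 0.3536 × a = 128 pm.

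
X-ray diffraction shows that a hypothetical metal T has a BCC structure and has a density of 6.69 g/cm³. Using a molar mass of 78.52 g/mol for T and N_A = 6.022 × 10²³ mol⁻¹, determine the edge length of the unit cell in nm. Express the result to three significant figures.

0.339 nm

With Z = 2 atoms per BCC cell, a³ = Z·M/(N_A·ρ) = 2 × 78.52 / (6.022 × 10²³ × 6.690 g/cm³) = 3.898 × 10^-23 cm³.
a = (3.898 × 10^-23)^(1/3) = 3.391 × 10^-8 cm = 0.339 nm.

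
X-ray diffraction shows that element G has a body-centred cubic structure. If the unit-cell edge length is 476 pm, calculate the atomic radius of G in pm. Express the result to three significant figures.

206 pm

In a BCC lattice, atoms touch along the body diagonal, so √3·a = 4r.
r = √3·a/4 = 1.7321 × 476 / 4 = 206 pm.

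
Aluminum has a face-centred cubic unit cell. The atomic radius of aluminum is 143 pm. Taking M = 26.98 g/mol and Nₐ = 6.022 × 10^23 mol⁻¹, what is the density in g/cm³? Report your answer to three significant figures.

2.71 g/cm³

In an FCC lattice, atoms touch along the face diagonal, so √2·a = 4r, giving a = 404.5 pm = 4.045 × 10^-8 cm.
With Z = 4, ρ = Z·M/(N_A·a³) = 4 × 26.98 / (6.022 × 10²³ × 6.617 × 10^-23) = 2.708 g/cm³.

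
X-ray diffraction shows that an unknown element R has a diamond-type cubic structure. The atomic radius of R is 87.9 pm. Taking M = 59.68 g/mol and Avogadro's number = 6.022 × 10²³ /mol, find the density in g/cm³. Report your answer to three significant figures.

11.8 g/cm³

In a diamond cubic lattice, nearest neighbors lie along the body diagonal with √3·a = 8r, giving a = 406.0 pm = 4.060 × 10^-8 cm.
With Z = 8, ρ = Z·M/(N_A·a³) = 8 × 59.68 / (6.022 × 10²³ × 6.692 × 10^-23) = 11.85 g/cm³.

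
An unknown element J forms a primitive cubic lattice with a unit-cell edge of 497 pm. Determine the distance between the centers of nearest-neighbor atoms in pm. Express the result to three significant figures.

In a simple cubic structure, atoms touch along the cell edge, so a = 2r; the nearest-neighbor distance equals 2r = 1.000·a.
d = 1.000 × 497 = 497 pm.

497 pm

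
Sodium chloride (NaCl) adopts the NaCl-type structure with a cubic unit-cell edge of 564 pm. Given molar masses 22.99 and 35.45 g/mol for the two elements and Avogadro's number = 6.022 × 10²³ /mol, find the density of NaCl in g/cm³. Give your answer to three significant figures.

2.16 g/cm³

The NaCl-type structure contains Z = 4 formula units per cell; M(NaCl) = 22.99 + 35.45 = 58.44 g/mol.
a³ = (5.640 × 10^-8 cm)³ = 1.794 × 10^-22 cm³.
ρ = 4 × 58.44 / (6.022 × 10²³ × 1.794 × 10^-22) = 2.164 g/cm³.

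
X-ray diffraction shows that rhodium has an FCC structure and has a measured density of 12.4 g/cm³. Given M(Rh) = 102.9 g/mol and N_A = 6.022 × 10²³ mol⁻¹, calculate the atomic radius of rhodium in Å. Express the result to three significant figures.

1.35 Å

For an FCC cell (Z = 4), a³ = Z·M/(N_A·ρ) = 4 × 102.9 / (6.022 × 10²³ × 12.40) = 5.512 × 10^-23 cm³, so a = 3.806 × 10^-8 cm = 3.806 Å.
Atoms touch along the face diagonal, so √2·a = 4r, so r = 0.3536 × a = 1.35 Å.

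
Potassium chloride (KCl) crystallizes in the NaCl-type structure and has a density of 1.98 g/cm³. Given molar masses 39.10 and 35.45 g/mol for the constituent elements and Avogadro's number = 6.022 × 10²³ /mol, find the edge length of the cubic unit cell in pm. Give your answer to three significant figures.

M(KCl) = 74.55 g/mol; Z = 4 formula units per cell.
a³ = Z·M/(N_A·ρ) = 4 × 74.55 / (6.022 × 10²³ × 1.98) = 2.501 × 10^-22 cm³, so a = 6.300 × 10^-8 cm = 630 pm.

630 pm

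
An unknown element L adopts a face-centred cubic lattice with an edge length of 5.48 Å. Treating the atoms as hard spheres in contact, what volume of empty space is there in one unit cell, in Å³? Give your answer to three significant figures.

42.7 Å³

In an FCC lattice atoms touch along the face diagonal, so √2·a = 4r, so r = 0.3536a = 1.937 Å.
V_cell = a³ = 164.6 Å³; V_atoms = 4 × (4/3)πr³ = 121.9 Å³.
Empty space = 164.6 − 121.9 = 42.7 Å³.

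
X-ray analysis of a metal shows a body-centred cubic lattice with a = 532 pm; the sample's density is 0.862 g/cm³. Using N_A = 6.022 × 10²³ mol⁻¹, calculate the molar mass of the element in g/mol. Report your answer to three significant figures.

39.1 g/mol

A BCC cell has Z = 2 atoms; a = 5.320 × 10^-8 cm.
M = ρ·N_A·a³/Z = 0.862 × 6.022 × 10²³ × 1.506 × 10^-22 / 2 = 39.1 g/mol.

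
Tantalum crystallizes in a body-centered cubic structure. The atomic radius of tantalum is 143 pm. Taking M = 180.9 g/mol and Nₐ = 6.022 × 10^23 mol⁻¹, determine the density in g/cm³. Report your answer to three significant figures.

In a BCC lattice, atoms touch along the body diagonal, so √3·a = 4r, giving a = 330.2 pm = 3.302 × 10^-8 cm.
With Z = 2, ρ = Z·M/(N_A·a³) = 2 × 180.9 / (6.022 × 10²³ × 3.602 × 10^-23) = 16.68 g/cm³.

16.7 g/cm³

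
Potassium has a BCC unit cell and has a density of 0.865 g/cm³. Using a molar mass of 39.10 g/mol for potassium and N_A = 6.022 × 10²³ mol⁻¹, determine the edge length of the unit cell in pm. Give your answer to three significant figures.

With Z = 2 atoms per BCC cell, a³ = Z·M/(N_A·ρ) = 2 × 39.10 / (6.022 × 10²³ × 0.8650 g/cm³) = 1.501 × 10^-22 cm³.
a = (1.501 × 10^-22)^(1/3) = 5.315 × 10^-8 cm = 531 pm.

531 pm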